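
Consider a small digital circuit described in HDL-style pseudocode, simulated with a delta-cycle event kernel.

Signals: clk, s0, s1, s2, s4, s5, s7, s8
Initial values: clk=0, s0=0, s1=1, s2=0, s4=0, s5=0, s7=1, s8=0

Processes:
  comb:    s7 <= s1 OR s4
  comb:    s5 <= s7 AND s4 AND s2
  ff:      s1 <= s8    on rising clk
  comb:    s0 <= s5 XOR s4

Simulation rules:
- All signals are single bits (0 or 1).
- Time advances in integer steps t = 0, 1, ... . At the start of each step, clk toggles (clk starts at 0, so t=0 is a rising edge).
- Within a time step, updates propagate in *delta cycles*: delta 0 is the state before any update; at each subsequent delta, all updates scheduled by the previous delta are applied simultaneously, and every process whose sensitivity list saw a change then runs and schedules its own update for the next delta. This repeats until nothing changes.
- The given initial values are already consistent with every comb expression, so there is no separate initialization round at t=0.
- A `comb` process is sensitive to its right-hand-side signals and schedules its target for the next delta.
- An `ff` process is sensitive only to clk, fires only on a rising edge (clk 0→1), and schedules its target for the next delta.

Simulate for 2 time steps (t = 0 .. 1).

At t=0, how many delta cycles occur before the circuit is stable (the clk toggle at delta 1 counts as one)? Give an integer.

3

t0.Δ0 s7=1 clk=0 s8=0 s2=0 s0=0 s5=0 s4=0 s1=1
t0.Δ1 s7=1 clk=1 s8=0 s2=0 s0=0 s5=0 s4=0 s1=1
t0.Δ2 s7=1 clk=1 s8=0 s2=0 s0=0 s5=0 s4=0 s1=0
t0.Δ3 s7=0 clk=1 s8=0 s2=0 s0=0 s5=0 s4=0 s1=0
t1.Δ0 s7=0 clk=1 s8=0 s2=0 s0=0 s5=0 s4=0 s1=0
t1.Δ1 s7=0 clk=0 s8=0 s2=0 s0=0 s5=0 s4=0 s1=0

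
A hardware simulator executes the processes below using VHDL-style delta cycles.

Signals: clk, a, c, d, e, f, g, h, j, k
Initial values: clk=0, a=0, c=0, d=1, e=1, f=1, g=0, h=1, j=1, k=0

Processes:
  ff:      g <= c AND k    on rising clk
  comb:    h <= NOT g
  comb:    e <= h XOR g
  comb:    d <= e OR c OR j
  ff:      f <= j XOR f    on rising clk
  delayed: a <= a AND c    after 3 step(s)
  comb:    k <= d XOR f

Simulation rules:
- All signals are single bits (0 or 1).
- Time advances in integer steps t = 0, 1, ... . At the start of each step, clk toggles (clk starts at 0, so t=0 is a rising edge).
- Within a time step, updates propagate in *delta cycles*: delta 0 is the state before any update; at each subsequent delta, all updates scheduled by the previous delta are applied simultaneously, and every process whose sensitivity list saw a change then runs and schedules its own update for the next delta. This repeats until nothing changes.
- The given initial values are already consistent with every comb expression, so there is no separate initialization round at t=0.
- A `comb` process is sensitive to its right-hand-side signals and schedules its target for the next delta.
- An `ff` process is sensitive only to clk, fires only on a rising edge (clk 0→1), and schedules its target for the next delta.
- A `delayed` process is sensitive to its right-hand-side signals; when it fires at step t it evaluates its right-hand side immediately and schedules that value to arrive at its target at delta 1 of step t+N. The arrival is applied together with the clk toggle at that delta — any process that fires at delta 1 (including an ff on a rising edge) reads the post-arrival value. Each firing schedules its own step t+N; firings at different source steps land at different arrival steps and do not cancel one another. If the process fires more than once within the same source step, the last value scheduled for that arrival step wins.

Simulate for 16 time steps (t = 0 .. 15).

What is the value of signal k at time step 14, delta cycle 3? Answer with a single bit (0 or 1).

0

t0.Δ0 h=1 j=1 a=0 c=0 e=1 g=0 d=1 k=0 clk=0 f=1
t0.Δ1 h=1 j=1 a=0 c=0 e=1 g=0 d=1 k=0 clk=1 f=1
t0.Δ2 h=1 j=1 a=0 c=0 e=1 g=0 d=1 k=0 clk=1 f=0
t0.Δ3 h=1 j=1 a=0 c=0 e=1 g=0 d=1 k=1 clk=1 f=0
t1.Δ0 h=1 j=1 a=0 c=0 e=1 g=0 d=1 k=1 clk=1 f=0
t1.Δ1 h=1 j=1 a=0 c=0 e=1 g=0 d=1 k=1 clk=0 f=0
t2.Δ0 h=1 j=1 a=0 c=0 e=1 g=0 d=1 k=1 clk=0 f=0
t2.Δ1 h=1 j=1 a=0 c=0 e=1 g=0 d=1 k=1 clk=1 f=0
t2.Δ2 h=1 j=1 a=0 c=0 e=1 g=0 d=1 k=1 clk=1 f=1
t2.Δ3 h=1 j=1 a=0 c=0 e=1 g=0 d=1 k=0 clk=1 f=1
t3.Δ0 h=1 j=1 a=0 c=0 e=1 g=0 d=1 k=0 clk=1 f=1
t3.Δ1 h=1 j=1 a=0 c=0 e=1 g=0 d=1 k=0 clk=0 f=1
t4.Δ0 h=1 j=1 a=0 c=0 e=1 g=0 d=1 k=0 clk=0 f=1
t4.Δ1 h=1 j=1 a=0 c=0 e=1 g=0 d=1 k=0 clk=1 f=1
t4.Δ2 h=1 j=1 a=0 c=0 e=1 g=0 d=1 k=0 clk=1 f=0
t4.Δ3 h=1 j=1 a=0 c=0 e=1 g=0 d=1 k=1 clk=1 f=0
t5.Δ0 h=1 j=1 a=0 c=0 e=1 g=0 d=1 k=1 clk=1 f=0
t5.Δ1 h=1 j=1 a=0 c=0 e=1 g=0 d=1 k=1 clk=0 f=0
t6.Δ0 h=1 j=1 a=0 c=0 e=1 g=0 d=1 k=1 clk=0 f=0
t6.Δ1 h=1 j=1 a=0 c=0 e=1 g=0 d=1 k=1 clk=1 f=0
t6.Δ2 h=1 j=1 a=0 c=0 e=1 g=0 d=1 k=1 clk=1 f=1
t6.Δ3 h=1 j=1 a=0 c=0 e=1 g=0 d=1 k=0 clk=1 f=1
t7.Δ0 h=1 j=1 a=0 c=0 e=1 g=0 d=1 k=0 clk=1 f=1
t7.Δ1 h=1 j=1 a=0 c=0 e=1 g=0 d=1 k=0 clk=0 f=1
t8.Δ0 h=1 j=1 a=0 c=0 e=1 g=0 d=1 k=0 clk=0 f=1
t8.Δ1 h=1 j=1 a=0 c=0 e=1 g=0 d=1 k=0 clk=1 f=1
t8.Δ2 h=1 j=1 a=0 c=0 e=1 g=0 d=1 k=0 clk=1 f=0
t8.Δ3 h=1 j=1 a=0 c=0 e=1 g=0 d=1 k=1 clk=1 f=0
t9.Δ0 h=1 j=1 a=0 c=0 e=1 g=0 d=1 k=1 clk=1 f=0
t9.Δ1 h=1 j=1 a=0 c=0 e=1 g=0 d=1 k=1 clk=0 f=0
t10.Δ0 h=1 j=1 a=0 c=0 e=1 g=0 d=1 k=1 clk=0 f=0
t10.Δ1 h=1 j=1 a=0 c=0 e=1 g=0 d=1 k=1 clk=1 f=0
t10.Δ2 h=1 j=1 a=0 c=0 e=1 g=0 d=1 k=1 clk=1 f=1
t10.Δ3 h=1 j=1 a=0 c=0 e=1 g=0 d=1 k=0 clk=1 f=1
t11.Δ0 h=1 j=1 a=0 c=0 e=1 g=0 d=1 k=0 clk=1 f=1
t11.Δ1 h=1 j=1 a=0 c=0 e=1 g=0 d=1 k=0 clk=0 f=1
t12.Δ0 h=1 j=1 a=0 c=0 e=1 g=0 d=1 k=0 clk=0 f=1
t12.Δ1 h=1 j=1 a=0 c=0 e=1 g=0 d=1 k=0 clk=1 f=1
t12.Δ2 h=1 j=1 a=0 c=0 e=1 g=0 d=1 k=0 clk=1 f=0
t12.Δ3 h=1 j=1 a=0 c=0 e=1 g=0 d=1 k=1 clk=1 f=0
t13.Δ0 h=1 j=1 a=0 c=0 e=1 g=0 d=1 k=1 clk=1 f=0
t13.Δ1 h=1 j=1 a=0 c=0 e=1 g=0 d=1 k=1 clk=0 f=0
t14.Δ0 h=1 j=1 a=0 c=0 e=1 g=0 d=1 k=1 clk=0 f=0
t14.Δ1 h=1 j=1 a=0 c=0 e=1 g=0 d=1 k=1 clk=1 f=0
t14.Δ2 h=1 j=1 a=0 c=0 e=1 g=0 d=1 k=1 clk=1 f=1
t14.Δ3 h=1 j=1 a=0 c=0 e=1 g=0 d=1 k=0 clk=1 f=1
t15.Δ0 h=1 j=1 a=0 c=0 e=1 g=0 d=1 k=0 clk=1 f=1
t15.Δ1 h=1 j=1 a=0 c=0 e=1 g=0 d=1 k=0 clk=0 f=1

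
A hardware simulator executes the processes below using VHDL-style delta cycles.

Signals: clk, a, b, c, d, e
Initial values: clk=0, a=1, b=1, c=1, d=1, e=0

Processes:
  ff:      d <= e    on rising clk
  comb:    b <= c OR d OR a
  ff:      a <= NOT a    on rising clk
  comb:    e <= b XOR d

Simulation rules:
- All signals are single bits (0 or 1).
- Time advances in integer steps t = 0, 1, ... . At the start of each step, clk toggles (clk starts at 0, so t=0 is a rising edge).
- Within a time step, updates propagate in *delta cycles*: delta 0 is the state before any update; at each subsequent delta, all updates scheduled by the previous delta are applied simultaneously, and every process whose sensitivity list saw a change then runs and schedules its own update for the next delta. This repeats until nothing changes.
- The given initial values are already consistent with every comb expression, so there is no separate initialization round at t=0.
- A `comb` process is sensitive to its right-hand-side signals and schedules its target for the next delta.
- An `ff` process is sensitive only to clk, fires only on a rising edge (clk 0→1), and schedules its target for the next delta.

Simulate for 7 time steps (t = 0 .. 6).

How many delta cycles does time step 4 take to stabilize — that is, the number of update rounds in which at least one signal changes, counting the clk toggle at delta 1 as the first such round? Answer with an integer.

3

t=0 Δ0: clk=0 b=1 d=1 c=1 e=0 a=1
  Δ1: clk:0→1
  Δ2: d:1→0, a:1→0
  Δ3: e:0→1
  (3Δ to stable)
t=1 Δ0: clk=1 b=1 d=0 c=1 e=1 a=0
  Δ1: clk:1→0
  (1Δ to stable)
t=2 Δ0: clk=0 b=1 d=0 c=1 e=1 a=0
  Δ1: clk:0→1
  Δ2: d:0→1, a:0→1
  Δ3: e:1→0
  (3Δ to stable)
t=3 Δ0: clk=1 b=1 d=1 c=1 e=0 a=1
  Δ1: clk:1→0
  (1Δ to stable)
t=4 Δ0: clk=0 b=1 d=1 c=1 e=0 a=1
  Δ1: clk:0→1
  Δ2: d:1→0, a:1→0
  Δ3: e:0→1
  (3Δ to stable)
t=5 Δ0: clk=1 b=1 d=0 c=1 e=1 a=0
  Δ1: clk:1→0
  (1Δ to stable)
t=6 Δ0: clk=0 b=1 d=0 c=1 e=1 a=0
  Δ1: clk:0→1
  Δ2: d:0→1, a:0→1
  Δ3: e:1→0
  (3Δ to stable)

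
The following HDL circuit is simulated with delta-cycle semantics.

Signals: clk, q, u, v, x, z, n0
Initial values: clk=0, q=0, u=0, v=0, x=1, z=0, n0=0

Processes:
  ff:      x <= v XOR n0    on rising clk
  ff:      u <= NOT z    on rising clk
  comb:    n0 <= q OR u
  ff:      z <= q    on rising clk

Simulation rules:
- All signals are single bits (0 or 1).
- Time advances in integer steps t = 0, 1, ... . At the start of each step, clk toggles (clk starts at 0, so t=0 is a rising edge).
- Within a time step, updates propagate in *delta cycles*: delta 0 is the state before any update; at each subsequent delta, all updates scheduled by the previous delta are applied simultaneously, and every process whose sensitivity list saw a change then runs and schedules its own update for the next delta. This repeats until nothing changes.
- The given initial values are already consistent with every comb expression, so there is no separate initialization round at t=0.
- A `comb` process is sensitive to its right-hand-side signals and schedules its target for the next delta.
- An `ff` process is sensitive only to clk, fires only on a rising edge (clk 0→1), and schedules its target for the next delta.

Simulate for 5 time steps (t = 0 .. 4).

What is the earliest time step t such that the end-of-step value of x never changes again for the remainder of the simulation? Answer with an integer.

t0.Δ0 z=0 v=0 clk=0 q=0 n0=0 x=1 u=0
t0.Δ1 z=0 v=0 clk=1 q=0 n0=0 x=1 u=0
t0.Δ2 z=0 v=0 clk=1 q=0 n0=0 x=0 u=1
t0.Δ3 z=0 v=0 clk=1 q=0 n0=1 x=0 u=1
t1.Δ0 z=0 v=0 clk=1 q=0 n0=1 x=0 u=1
t1.Δ1 z=0 v=0 clk=0 q=0 n0=1 x=0 u=1
t2.Δ0 z=0 v=0 clk=0 q=0 n0=1 x=0 u=1
t2.Δ1 z=0 v=0 clk=1 q=0 n0=1 x=0 u=1
t2.Δ2 z=0 v=0 clk=1 q=0 n0=1 x=1 u=1
t3.Δ0 z=0 v=0 clk=1 q=0 n0=1 x=1 u=1
t3.Δ1 z=0 v=0 clk=0 q=0 n0=1 x=1 u=1
t4.Δ0 z=0 v=0 clk=0 q=0 n0=1 x=1 u=1
t4.Δ1 z=0 v=0 clk=1 q=0 n0=1 x=1 u=1

2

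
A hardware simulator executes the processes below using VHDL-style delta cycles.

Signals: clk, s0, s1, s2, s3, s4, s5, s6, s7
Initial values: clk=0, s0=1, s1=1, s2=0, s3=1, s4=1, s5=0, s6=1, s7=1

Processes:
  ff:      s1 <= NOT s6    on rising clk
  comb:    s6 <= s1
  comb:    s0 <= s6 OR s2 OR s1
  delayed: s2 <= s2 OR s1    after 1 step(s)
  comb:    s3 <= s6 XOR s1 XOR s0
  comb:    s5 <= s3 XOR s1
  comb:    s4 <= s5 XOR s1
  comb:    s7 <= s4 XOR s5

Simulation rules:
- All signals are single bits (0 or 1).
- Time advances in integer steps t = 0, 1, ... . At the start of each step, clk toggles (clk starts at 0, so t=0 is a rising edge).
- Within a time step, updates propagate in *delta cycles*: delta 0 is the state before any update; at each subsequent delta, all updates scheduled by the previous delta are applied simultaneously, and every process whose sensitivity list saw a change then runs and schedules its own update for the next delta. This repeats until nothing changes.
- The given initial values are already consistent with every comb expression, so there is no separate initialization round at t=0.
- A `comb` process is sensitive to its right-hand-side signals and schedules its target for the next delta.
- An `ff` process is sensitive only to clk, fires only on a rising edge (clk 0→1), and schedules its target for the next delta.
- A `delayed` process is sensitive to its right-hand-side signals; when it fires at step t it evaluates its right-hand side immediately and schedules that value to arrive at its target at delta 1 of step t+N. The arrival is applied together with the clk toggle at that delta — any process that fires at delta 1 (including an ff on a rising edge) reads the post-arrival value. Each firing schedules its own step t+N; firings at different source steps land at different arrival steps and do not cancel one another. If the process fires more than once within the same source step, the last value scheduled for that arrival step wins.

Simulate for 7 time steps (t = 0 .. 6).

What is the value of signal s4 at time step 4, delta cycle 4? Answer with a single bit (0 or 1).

t0.Δ0 s1=1 s4=1 s5=0 clk=0 s0=1 s3=1 s6=1 s7=1 s2=0
t0.Δ1 s1=1 s4=1 s5=0 clk=1 s0=1 s3=1 s6=1 s7=1 s2=0
t0.Δ2 s1=0 s4=1 s5=0 clk=1 s0=1 s3=1 s6=1 s7=1 s2=0
t0.Δ3 s1=0 s4=0 s5=1 clk=1 s0=1 s3=0 s6=0 s7=1 s2=0
t0.Δ4 s1=0 s4=1 s5=0 clk=1 s0=0 s3=1 s6=0 s7=1 s2=0
t0.Δ5 s1=0 s4=0 s5=1 clk=1 s0=0 s3=0 s6=0 s7=1 s2=0
t0.Δ6 s1=0 s4=1 s5=0 clk=1 s0=0 s3=0 s6=0 s7=1 s2=0
t0.Δ7 s1=0 s4=0 s5=0 clk=1 s0=0 s3=0 s6=0 s7=1 s2=0
t0.Δ8 s1=0 s4=0 s5=0 clk=1 s0=0 s3=0 s6=0 s7=0 s2=0
t1.Δ0 s1=0 s4=0 s5=0 clk=1 s0=0 s3=0 s6=0 s7=0 s2=0
t1.Δ1 s1=0 s4=0 s5=0 clk=0 s0=0 s3=0 s6=0 s7=0 s2=0
t2.Δ0 s1=0 s4=0 s5=0 clk=0 s0=0 s3=0 s6=0 s7=0 s2=0
t2.Δ1 s1=0 s4=0 s5=0 clk=1 s0=0 s3=0 s6=0 s7=0 s2=0
t2.Δ2 s1=1 s4=0 s5=0 clk=1 s0=0 s3=0 s6=0 s7=0 s2=0
t2.Δ3 s1=1 s4=1 s5=1 clk=1 s0=1 s3=1 s6=1 s7=0 s2=0
t2.Δ4 s1=1 s4=0 s5=0 clk=1 s0=1 s3=1 s6=1 s7=0 s2=0
t2.Δ5 s1=1 s4=1 s5=0 clk=1 s0=1 s3=1 s6=1 s7=0 s2=0
t2.Δ6 s1=1 s4=1 s5=0 clk=1 s0=1 s3=1 s6=1 s7=1 s2=0
t3.Δ0 s1=1 s4=1 s5=0 clk=1 s0=1 s3=1 s6=1 s7=1 s2=0
t3.Δ1 s1=1 s4=1 s5=0 clk=0 s0=1 s3=1 s6=1 s7=1 s2=1
t4.Δ0 s1=1 s4=1 s5=0 clk=0 s0=1 s3=1 s6=1 s7=1 s2=1
t4.Δ1 s1=1 s4=1 s5=0 clk=1 s0=1 s3=1 s6=1 s7=1 s2=1
t4.Δ2 s1=0 s4=1 s5=0 clk=1 s0=1 s3=1 s6=1 s7=1 s2=1
t4.Δ3 s1=0 s4=0 s5=1 clk=1 s0=1 s3=0 s6=0 s7=1 s2=1
t4.Δ4 s1=0 s4=1 s5=0 clk=1 s0=1 s3=1 s6=0 s7=1 s2=1
t4.Δ5 s1=0 s4=0 s5=1 clk=1 s0=1 s3=1 s6=0 s7=1 s2=1
t4.Δ6 s1=0 s4=1 s5=1 clk=1 s0=1 s3=1 s6=0 s7=1 s2=1
t4.Δ7 s1=0 s4=1 s5=1 clk=1 s0=1 s3=1 s6=0 s7=0 s2=1
t5.Δ0 s1=0 s4=1 s5=1 clk=1 s0=1 s3=1 s6=0 s7=0 s2=1
t5.Δ1 s1=0 s4=1 s5=1 clk=0 s0=1 s3=1 s6=0 s7=0 s2=1
t6.Δ0 s1=0 s4=1 s5=1 clk=0 s0=1 s3=1 s6=0 s7=0 s2=1
t6.Δ1 s1=0 s4=1 s5=1 clk=1 s0=1 s3=1 s6=0 s7=0 s2=1
t6.Δ2 s1=1 s4=1 s5=1 clk=1 s0=1 s3=1 s6=0 s7=0 s2=1
t6.Δ3 s1=1 s4=0 s5=0 clk=1 s0=1 s3=0 s6=1 s7=0 s2=1
t6.Δ4 s1=1 s4=1 s5=1 clk=1 s0=1 s3=1 s6=1 s7=0 s2=1
t6.Δ5 s1=1 s4=0 s5=0 clk=1 s0=1 s3=1 s6=1 s7=0 s2=1
t6.Δ6 s1=1 s4=1 s5=0 clk=1 s0=1 s3=1 s6=1 s7=0 s2=1
t6.Δ7 s1=1 s4=1 s5=0 clk=1 s0=1 s3=1 s6=1 s7=1 s2=1

1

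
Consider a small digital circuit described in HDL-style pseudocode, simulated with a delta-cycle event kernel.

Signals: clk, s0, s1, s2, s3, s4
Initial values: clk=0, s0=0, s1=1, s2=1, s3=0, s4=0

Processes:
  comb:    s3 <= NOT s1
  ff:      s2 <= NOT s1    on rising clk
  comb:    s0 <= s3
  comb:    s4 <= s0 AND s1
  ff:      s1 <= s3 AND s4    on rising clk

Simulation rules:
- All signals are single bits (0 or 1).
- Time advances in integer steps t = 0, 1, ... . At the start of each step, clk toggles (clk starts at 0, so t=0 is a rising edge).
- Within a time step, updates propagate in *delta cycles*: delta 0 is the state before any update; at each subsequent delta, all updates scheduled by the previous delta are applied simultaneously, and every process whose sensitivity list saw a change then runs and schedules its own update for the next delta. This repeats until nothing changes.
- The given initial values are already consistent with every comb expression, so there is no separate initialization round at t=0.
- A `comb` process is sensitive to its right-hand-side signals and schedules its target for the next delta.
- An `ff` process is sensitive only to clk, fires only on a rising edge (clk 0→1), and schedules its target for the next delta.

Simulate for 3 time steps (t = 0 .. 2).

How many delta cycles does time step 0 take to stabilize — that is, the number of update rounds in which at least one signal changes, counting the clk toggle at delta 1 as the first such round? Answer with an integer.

4

t=0 Δ0: s2=1 s0=0 s3=0 clk=0 s1=1 s4=0
  Δ1: clk:0→1
  Δ2: s2:1→0, s1:1→0
  Δ3: s3:0→1
  Δ4: s0:0→1
  (4Δ to stable)
t=1 Δ0: s2=0 s0=1 s3=1 clk=1 s1=0 s4=0
  Δ1: clk:1→0
  (1Δ to stable)
t=2 Δ0: s2=0 s0=1 s3=1 clk=0 s1=0 s4=0
  Δ1: clk:0→1
  Δ2: s2:0→1
  (2Δ to stable)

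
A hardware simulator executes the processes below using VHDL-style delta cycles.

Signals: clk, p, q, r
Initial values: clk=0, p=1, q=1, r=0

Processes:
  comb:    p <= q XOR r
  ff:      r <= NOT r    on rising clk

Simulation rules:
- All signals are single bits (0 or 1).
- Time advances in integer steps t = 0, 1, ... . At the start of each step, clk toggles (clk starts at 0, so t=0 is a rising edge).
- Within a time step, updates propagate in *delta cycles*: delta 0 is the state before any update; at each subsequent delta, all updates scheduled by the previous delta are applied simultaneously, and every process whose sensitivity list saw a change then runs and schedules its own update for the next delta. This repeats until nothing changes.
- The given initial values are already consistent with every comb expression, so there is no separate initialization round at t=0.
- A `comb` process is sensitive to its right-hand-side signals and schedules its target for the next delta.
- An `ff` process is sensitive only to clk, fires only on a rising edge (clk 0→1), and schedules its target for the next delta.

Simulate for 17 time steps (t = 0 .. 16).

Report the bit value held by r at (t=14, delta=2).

0

t=0 Δ0: clk=0 r=0 q=1 p=1
  Δ1: clk:0→1
  Δ2: r:0→1
  Δ3: p:1→0
  (3Δ to stable)
t=1 Δ0: clk=1 r=1 q=1 p=0
  Δ1: clk:1→0
  (1Δ to stable)
t=2 Δ0: clk=0 r=1 q=1 p=0
  Δ1: clk:0→1
  Δ2: r:1→0
  Δ3: p:0→1
  (3Δ to stable)
t=3 Δ0: clk=1 r=0 q=1 p=1
  Δ1: clk:1→0
  (1Δ to stable)
t=4 Δ0: clk=0 r=0 q=1 p=1
  Δ1: clk:0→1
  Δ2: r:0→1
  Δ3: p:1→0
  (3Δ to stable)
t=5 Δ0: clk=1 r=1 q=1 p=0
  Δ1: clk:1→0
  (1Δ to stable)
t=6 Δ0: clk=0 r=1 q=1 p=0
  Δ1: clk:0→1
  Δ2: r:1→0
  Δ3: p:0→1
  (3Δ to stable)
t=7 Δ0: clk=1 r=0 q=1 p=1
  Δ1: clk:1→0
  (1Δ to stable)
t=8 Δ0: clk=0 r=0 q=1 p=1
  Δ1: clk:0→1
  Δ2: r:0→1
  Δ3: p:1→0
  (3Δ to stable)
t=9 Δ0: clk=1 r=1 q=1 p=0
  Δ1: clk:1→0
  (1Δ to stable)
t=10 Δ0: clk=0 r=1 q=1 p=0
  Δ1: clk:0→1
  Δ2: r:1→0
  Δ3: p:0→1
  (3Δ to stable)
t=11 Δ0: clk=1 r=0 q=1 p=1
  Δ1: clk:1→0
  (1Δ to stable)
t=12 Δ0: clk=0 r=0 q=1 p=1
  Δ1: clk:0→1
  Δ2: r:0→1
  Δ3: p:1→0
  (3Δ to stable)
t=13 Δ0: clk=1 r=1 q=1 p=0
  Δ1: clk:1→0
  (1Δ to stable)
t=14 Δ0: clk=0 r=1 q=1 p=0
  Δ1: clk:0→1
  Δ2: r:1→0
  Δ3: p:0→1
  (3Δ to stable)
t=15 Δ0: clk=1 r=0 q=1 p=1
  Δ1: clk:1→0
  (1Δ to stable)
t=16 Δ0: clk=0 r=0 q=1 p=1
  Δ1: clk:0→1
  Δ2: r:0→1
  Δ3: p:1→0
  (3Δ to stable)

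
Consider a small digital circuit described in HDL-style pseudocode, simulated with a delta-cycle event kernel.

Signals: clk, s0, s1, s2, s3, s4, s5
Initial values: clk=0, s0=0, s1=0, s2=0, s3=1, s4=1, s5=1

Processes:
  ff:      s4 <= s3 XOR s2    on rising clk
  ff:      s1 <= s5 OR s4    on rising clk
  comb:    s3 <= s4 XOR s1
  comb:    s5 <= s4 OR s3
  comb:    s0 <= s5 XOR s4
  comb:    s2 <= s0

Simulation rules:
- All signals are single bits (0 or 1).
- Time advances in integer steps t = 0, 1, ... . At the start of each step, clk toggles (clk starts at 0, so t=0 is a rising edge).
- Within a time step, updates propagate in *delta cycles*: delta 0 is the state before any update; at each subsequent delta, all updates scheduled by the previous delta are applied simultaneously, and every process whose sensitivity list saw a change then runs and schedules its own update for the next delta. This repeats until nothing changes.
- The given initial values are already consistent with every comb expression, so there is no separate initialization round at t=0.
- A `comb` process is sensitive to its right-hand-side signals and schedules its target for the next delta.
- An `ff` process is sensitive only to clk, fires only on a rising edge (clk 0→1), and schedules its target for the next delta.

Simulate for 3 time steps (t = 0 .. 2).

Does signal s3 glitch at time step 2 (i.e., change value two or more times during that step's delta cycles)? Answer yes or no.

t0.Δ0 s0=0 s1=0 clk=0 s3=1 s4=1 s2=0 s5=1
t0.Δ1 s0=0 s1=0 clk=1 s3=1 s4=1 s2=0 s5=1
t0.Δ2 s0=0 s1=1 clk=1 s3=1 s4=1 s2=0 s5=1
t0.Δ3 s0=0 s1=1 clk=1 s3=0 s4=1 s2=0 s5=1
t1.Δ0 s0=0 s1=1 clk=1 s3=0 s4=1 s2=0 s5=1
t1.Δ1 s0=0 s1=1 clk=0 s3=0 s4=1 s2=0 s5=1
t2.Δ0 s0=0 s1=1 clk=0 s3=0 s4=1 s2=0 s5=1
t2.Δ1 s0=0 s1=1 clk=1 s3=0 s4=1 s2=0 s5=1
t2.Δ2 s0=0 s1=1 clk=1 s3=0 s4=0 s2=0 s5=1
t2.Δ3 s0=1 s1=1 clk=1 s3=1 s4=0 s2=0 s5=0
t2.Δ4 s0=0 s1=1 clk=1 s3=1 s4=0 s2=1 s5=1
t2.Δ5 s0=1 s1=1 clk=1 s3=1 s4=0 s2=0 s5=1
t2.Δ6 s0=1 s1=1 clk=1 s3=1 s4=0 s2=1 s5=1

no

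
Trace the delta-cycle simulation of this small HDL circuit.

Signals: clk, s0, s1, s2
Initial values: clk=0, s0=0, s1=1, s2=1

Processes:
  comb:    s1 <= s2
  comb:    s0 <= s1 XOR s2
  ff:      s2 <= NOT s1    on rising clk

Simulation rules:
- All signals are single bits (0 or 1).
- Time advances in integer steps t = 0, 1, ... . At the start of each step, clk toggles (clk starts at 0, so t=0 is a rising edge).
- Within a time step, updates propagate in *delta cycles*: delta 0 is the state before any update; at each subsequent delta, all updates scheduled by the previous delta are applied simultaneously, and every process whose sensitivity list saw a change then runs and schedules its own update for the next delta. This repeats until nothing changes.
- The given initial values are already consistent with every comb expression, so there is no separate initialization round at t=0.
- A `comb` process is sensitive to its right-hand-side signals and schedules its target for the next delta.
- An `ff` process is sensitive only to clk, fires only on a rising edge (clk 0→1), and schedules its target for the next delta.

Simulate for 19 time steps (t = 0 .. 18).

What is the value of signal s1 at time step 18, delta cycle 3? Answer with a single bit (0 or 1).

[bits: s2,clk,s0,s1]
t=0: Δ0=1001 Δ1=1101 Δ2=0101 Δ3=0110 Δ4=0100 | 4Δ
t=1: Δ0=0100 Δ1=0000 | 1Δ
t=2: Δ0=0000 Δ1=0100 Δ2=1100 Δ3=1111 Δ4=1101 | 4Δ
t=3: Δ0=1101 Δ1=1001 | 1Δ
t=4: Δ0=1001 Δ1=1101 Δ2=0101 Δ3=0110 Δ4=0100 | 4Δ
t=5: Δ0=0100 Δ1=0000 | 1Δ
t=6: Δ0=0000 Δ1=0100 Δ2=1100 Δ3=1111 Δ4=1101 | 4Δ
t=7: Δ0=1101 Δ1=1001 | 1Δ
t=8: Δ0=1001 Δ1=1101 Δ2=0101 Δ3=0110 Δ4=0100 | 4Δ
t=9: Δ0=0100 Δ1=0000 | 1Δ
t=10: Δ0=0000 Δ1=0100 Δ2=1100 Δ3=1111 Δ4=1101 | 4Δ
t=11: Δ0=1101 Δ1=1001 | 1Δ
t=12: Δ0=1001 Δ1=1101 Δ2=0101 Δ3=0110 Δ4=0100 | 4Δ
t=13: Δ0=0100 Δ1=0000 | 1Δ
t=14: Δ0=0000 Δ1=0100 Δ2=1100 Δ3=1111 Δ4=1101 | 4Δ
t=15: Δ0=1101 Δ1=1001 | 1Δ
t=16: Δ0=1001 Δ1=1101 Δ2=0101 Δ3=0110 Δ4=0100 | 4Δ
t=17: Δ0=0100 Δ1=0000 | 1Δ
t=18: Δ0=0000 Δ1=0100 Δ2=1100 Δ3=1111 Δ4=1101 | 4Δ

1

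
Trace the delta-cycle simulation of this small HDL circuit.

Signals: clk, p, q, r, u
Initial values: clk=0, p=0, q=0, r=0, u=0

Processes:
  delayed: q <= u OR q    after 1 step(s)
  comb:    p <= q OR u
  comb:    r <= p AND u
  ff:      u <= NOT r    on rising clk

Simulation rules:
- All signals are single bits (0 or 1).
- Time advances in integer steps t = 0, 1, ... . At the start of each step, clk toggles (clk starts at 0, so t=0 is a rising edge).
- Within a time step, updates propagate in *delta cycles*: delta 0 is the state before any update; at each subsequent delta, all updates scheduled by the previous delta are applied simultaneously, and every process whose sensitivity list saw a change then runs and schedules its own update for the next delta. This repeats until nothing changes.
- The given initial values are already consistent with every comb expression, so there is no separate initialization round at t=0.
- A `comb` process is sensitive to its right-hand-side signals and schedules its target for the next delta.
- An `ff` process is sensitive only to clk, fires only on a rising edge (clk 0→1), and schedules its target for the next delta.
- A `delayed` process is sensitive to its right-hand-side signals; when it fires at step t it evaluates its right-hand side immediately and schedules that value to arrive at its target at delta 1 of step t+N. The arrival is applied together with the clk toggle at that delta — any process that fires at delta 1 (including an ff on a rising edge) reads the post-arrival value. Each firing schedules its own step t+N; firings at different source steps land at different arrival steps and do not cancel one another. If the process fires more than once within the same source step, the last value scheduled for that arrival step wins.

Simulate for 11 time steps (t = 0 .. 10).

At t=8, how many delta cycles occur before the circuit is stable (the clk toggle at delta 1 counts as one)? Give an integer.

t=0 Δ0: clk=0 r=0 u=0 q=0 p=0
  Δ1: clk:0→1
  Δ2: u:0→1
  Δ3: p:0→1
  Δ4: r:0→1
  (4Δ to stable)
t=1 Δ0: clk=1 r=1 u=1 q=0 p=1
  Δ1: clk:1→0, q:0→1
  (1Δ to stable)
t=2 Δ0: clk=0 r=1 u=1 q=1 p=1
  Δ1: clk:0→1
  Δ2: u:1→0
  Δ3: r:1→0
  (3Δ to stable)
t=3 Δ0: clk=1 r=0 u=0 q=1 p=1
  Δ1: clk:1→0
  (1Δ to stable)
t=4 Δ0: clk=0 r=0 u=0 q=1 p=1
  Δ1: clk:0→1
  Δ2: u:0→1
  Δ3: r:0→1
  (3Δ to stable)
t=5 Δ0: clk=1 r=1 u=1 q=1 p=1
  Δ1: clk:1→0
  (1Δ to stable)
t=6 Δ0: clk=0 r=1 u=1 q=1 p=1
  Δ1: clk:0→1
  Δ2: u:1→0
  Δ3: r:1→0
  (3Δ to stable)
t=7 Δ0: clk=1 r=0 u=0 q=1 p=1
  Δ1: clk:1→0
  (1Δ to stable)
t=8 Δ0: clk=0 r=0 u=0 q=1 p=1
  Δ1: clk:0→1
  Δ2: u:0→1
  Δ3: r:0→1
  (3Δ to stable)
t=9 Δ0: clk=1 r=1 u=1 q=1 p=1
  Δ1: clk:1→0
  (1Δ to stable)
t=10 Δ0: clk=0 r=1 u=1 q=1 p=1
  Δ1: clk:0→1
  Δ2: u:1→0
  Δ3: r:1→0
  (3Δ to stable)

3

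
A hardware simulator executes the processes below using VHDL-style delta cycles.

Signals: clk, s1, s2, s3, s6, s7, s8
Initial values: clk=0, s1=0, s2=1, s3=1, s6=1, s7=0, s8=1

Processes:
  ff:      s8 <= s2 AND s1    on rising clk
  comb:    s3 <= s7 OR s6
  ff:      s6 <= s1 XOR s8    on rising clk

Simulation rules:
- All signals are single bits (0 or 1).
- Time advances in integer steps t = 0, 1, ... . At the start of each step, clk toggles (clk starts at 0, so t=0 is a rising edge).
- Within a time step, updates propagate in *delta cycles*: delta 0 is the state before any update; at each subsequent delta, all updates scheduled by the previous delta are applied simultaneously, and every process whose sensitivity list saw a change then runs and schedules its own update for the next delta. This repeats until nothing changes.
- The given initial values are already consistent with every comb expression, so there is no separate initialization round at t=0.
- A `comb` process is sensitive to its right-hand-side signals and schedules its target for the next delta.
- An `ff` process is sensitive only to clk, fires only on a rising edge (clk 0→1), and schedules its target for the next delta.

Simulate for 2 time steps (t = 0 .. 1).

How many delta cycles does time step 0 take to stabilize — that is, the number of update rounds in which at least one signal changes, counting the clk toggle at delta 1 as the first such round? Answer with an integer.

2

t=0 Δ0: clk=0 s3=1 s7=0 s2=1 s8=1 s1=0 s6=1
  Δ1: clk:0→1
  Δ2: s8:1→0
  (2Δ to stable)
t=1 Δ0: clk=1 s3=1 s7=0 s2=1 s8=0 s1=0 s6=1
  Δ1: clk:1→0
  (1Δ to stable)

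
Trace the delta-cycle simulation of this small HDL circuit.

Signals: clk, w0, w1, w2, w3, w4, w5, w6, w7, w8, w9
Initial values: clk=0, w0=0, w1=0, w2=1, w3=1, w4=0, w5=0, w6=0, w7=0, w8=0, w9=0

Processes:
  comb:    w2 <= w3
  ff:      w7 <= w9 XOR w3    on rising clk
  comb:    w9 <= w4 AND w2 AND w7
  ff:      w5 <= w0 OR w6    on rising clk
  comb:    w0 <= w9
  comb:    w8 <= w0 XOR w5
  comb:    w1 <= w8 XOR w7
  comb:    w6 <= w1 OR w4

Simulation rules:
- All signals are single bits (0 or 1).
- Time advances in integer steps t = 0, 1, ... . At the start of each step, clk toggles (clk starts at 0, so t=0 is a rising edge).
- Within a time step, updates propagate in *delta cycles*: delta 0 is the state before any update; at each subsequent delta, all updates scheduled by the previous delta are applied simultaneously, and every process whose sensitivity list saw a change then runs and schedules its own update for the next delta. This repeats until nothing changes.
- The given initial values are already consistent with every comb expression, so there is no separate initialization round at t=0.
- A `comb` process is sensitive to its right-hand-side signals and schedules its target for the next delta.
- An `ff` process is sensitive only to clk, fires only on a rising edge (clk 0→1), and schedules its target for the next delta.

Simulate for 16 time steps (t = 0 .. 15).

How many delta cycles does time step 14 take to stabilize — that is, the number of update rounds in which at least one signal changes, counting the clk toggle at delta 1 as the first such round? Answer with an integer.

t0.Δ0 w0=0 clk=0 w4=0 w1=0 w3=1 w8=0 w7=0 w6=0 w5=0 w9=0 w2=1
t0.Δ1 w0=0 clk=1 w4=0 w1=0 w3=1 w8=0 w7=0 w6=0 w5=0 w9=0 w2=1
t0.Δ2 w0=0 clk=1 w4=0 w1=0 w3=1 w8=0 w7=1 w6=0 w5=0 w9=0 w2=1
t0.Δ3 w0=0 clk=1 w4=0 w1=1 w3=1 w8=0 w7=1 w6=0 w5=0 w9=0 w2=1
t0.Δ4 w0=0 clk=1 w4=0 w1=1 w3=1 w8=0 w7=1 w6=1 w5=0 w9=0 w2=1
t1.Δ0 w0=0 clk=1 w4=0 w1=1 w3=1 w8=0 w7=1 w6=1 w5=0 w9=0 w2=1
t1.Δ1 w0=0 clk=0 w4=0 w1=1 w3=1 w8=0 w7=1 w6=1 w5=0 w9=0 w2=1
t2.Δ0 w0=0 clk=0 w4=0 w1=1 w3=1 w8=0 w7=1 w6=1 w5=0 w9=0 w2=1
t2.Δ1 w0=0 clk=1 w4=0 w1=1 w3=1 w8=0 w7=1 w6=1 w5=0 w9=0 w2=1
t2.Δ2 w0=0 clk=1 w4=0 w1=1 w3=1 w8=0 w7=1 w6=1 w5=1 w9=0 w2=1
t2.Δ3 w0=0 clk=1 w4=0 w1=1 w3=1 w8=1 w7=1 w6=1 w5=1 w9=0 w2=1
t2.Δ4 w0=0 clk=1 w4=0 w1=0 w3=1 w8=1 w7=1 w6=1 w5=1 w9=0 w2=1
t2.Δ5 w0=0 clk=1 w4=0 w1=0 w3=1 w8=1 w7=1 w6=0 w5=1 w9=0 w2=1
t3.Δ0 w0=0 clk=1 w4=0 w1=0 w3=1 w8=1 w7=1 w6=0 w5=1 w9=0 w2=1
t3.Δ1 w0=0 clk=0 w4=0 w1=0 w3=1 w8=1 w7=1 w6=0 w5=1 w9=0 w2=1
t4.Δ0 w0=0 clk=0 w4=0 w1=0 w3=1 w8=1 w7=1 w6=0 w5=1 w9=0 w2=1
t4.Δ1 w0=0 clk=1 w4=0 w1=0 w3=1 w8=1 w7=1 w6=0 w5=1 w9=0 w2=1
t4.Δ2 w0=0 clk=1 w4=0 w1=0 w3=1 w8=1 w7=1 w6=0 w5=0 w9=0 w2=1
t4.Δ3 w0=0 clk=1 w4=0 w1=0 w3=1 w8=0 w7=1 w6=0 w5=0 w9=0 w2=1
t4.Δ4 w0=0 clk=1 w4=0 w1=1 w3=1 w8=0 w7=1 w6=0 w5=0 w9=0 w2=1
t4.Δ5 w0=0 clk=1 w4=0 w1=1 w3=1 w8=0 w7=1 w6=1 w5=0 w9=0 w2=1
t5.Δ0 w0=0 clk=1 w4=0 w1=1 w3=1 w8=0 w7=1 w6=1 w5=0 w9=0 w2=1
t5.Δ1 w0=0 clk=0 w4=0 w1=1 w3=1 w8=0 w7=1 w6=1 w5=0 w9=0 w2=1
t6.Δ0 w0=0 clk=0 w4=0 w1=1 w3=1 w8=0 w7=1 w6=1 w5=0 w9=0 w2=1
t6.Δ1 w0=0 clk=1 w4=0 w1=1 w3=1 w8=0 w7=1 w6=1 w5=0 w9=0 w2=1
t6.Δ2 w0=0 clk=1 w4=0 w1=1 w3=1 w8=0 w7=1 w6=1 w5=1 w9=0 w2=1
t6.Δ3 w0=0 clk=1 w4=0 w1=1 w3=1 w8=1 w7=1 w6=1 w5=1 w9=0 w2=1
t6.Δ4 w0=0 clk=1 w4=0 w1=0 w3=1 w8=1 w7=1 w6=1 w5=1 w9=0 w2=1
t6.Δ5 w0=0 clk=1 w4=0 w1=0 w3=1 w8=1 w7=1 w6=0 w5=1 w9=0 w2=1
t7.Δ0 w0=0 clk=1 w4=0 w1=0 w3=1 w8=1 w7=1 w6=0 w5=1 w9=0 w2=1
t7.Δ1 w0=0 clk=0 w4=0 w1=0 w3=1 w8=1 w7=1 w6=0 w5=1 w9=0 w2=1
t8.Δ0 w0=0 clk=0 w4=0 w1=0 w3=1 w8=1 w7=1 w6=0 w5=1 w9=0 w2=1
t8.Δ1 w0=0 clk=1 w4=0 w1=0 w3=1 w8=1 w7=1 w6=0 w5=1 w9=0 w2=1
t8.Δ2 w0=0 clk=1 w4=0 w1=0 w3=1 w8=1 w7=1 w6=0 w5=0 w9=0 w2=1
t8.Δ3 w0=0 clk=1 w4=0 w1=0 w3=1 w8=0 w7=1 w6=0 w5=0 w9=0 w2=1
t8.Δ4 w0=0 clk=1 w4=0 w1=1 w3=1 w8=0 w7=1 w6=0 w5=0 w9=0 w2=1
t8.Δ5 w0=0 clk=1 w4=0 w1=1 w3=1 w8=0 w7=1 w6=1 w5=0 w9=0 w2=1
t9.Δ0 w0=0 clk=1 w4=0 w1=1 w3=1 w8=0 w7=1 w6=1 w5=0 w9=0 w2=1
t9.Δ1 w0=0 clk=0 w4=0 w1=1 w3=1 w8=0 w7=1 w6=1 w5=0 w9=0 w2=1
t10.Δ0 w0=0 clk=0 w4=0 w1=1 w3=1 w8=0 w7=1 w6=1 w5=0 w9=0 w2=1
t10.Δ1 w0=0 clk=1 w4=0 w1=1 w3=1 w8=0 w7=1 w6=1 w5=0 w9=0 w2=1
t10.Δ2 w0=0 clk=1 w4=0 w1=1 w3=1 w8=0 w7=1 w6=1 w5=1 w9=0 w2=1
t10.Δ3 w0=0 clk=1 w4=0 w1=1 w3=1 w8=1 w7=1 w6=1 w5=1 w9=0 w2=1
t10.Δ4 w0=0 clk=1 w4=0 w1=0 w3=1 w8=1 w7=1 w6=1 w5=1 w9=0 w2=1
t10.Δ5 w0=0 clk=1 w4=0 w1=0 w3=1 w8=1 w7=1 w6=0 w5=1 w9=0 w2=1
t11.Δ0 w0=0 clk=1 w4=0 w1=0 w3=1 w8=1 w7=1 w6=0 w5=1 w9=0 w2=1
t11.Δ1 w0=0 clk=0 w4=0 w1=0 w3=1 w8=1 w7=1 w6=0 w5=1 w9=0 w2=1
t12.Δ0 w0=0 clk=0 w4=0 w1=0 w3=1 w8=1 w7=1 w6=0 w5=1 w9=0 w2=1
t12.Δ1 w0=0 clk=1 w4=0 w1=0 w3=1 w8=1 w7=1 w6=0 w5=1 w9=0 w2=1
t12.Δ2 w0=0 clk=1 w4=0 w1=0 w3=1 w8=1 w7=1 w6=0 w5=0 w9=0 w2=1
t12.Δ3 w0=0 clk=1 w4=0 w1=0 w3=1 w8=0 w7=1 w6=0 w5=0 w9=0 w2=1
t12.Δ4 w0=0 clk=1 w4=0 w1=1 w3=1 w8=0 w7=1 w6=0 w5=0 w9=0 w2=1
t12.Δ5 w0=0 clk=1 w4=0 w1=1 w3=1 w8=0 w7=1 w6=1 w5=0 w9=0 w2=1
t13.Δ0 w0=0 clk=1 w4=0 w1=1 w3=1 w8=0 w7=1 w6=1 w5=0 w9=0 w2=1
t13.Δ1 w0=0 clk=0 w4=0 w1=1 w3=1 w8=0 w7=1 w6=1 w5=0 w9=0 w2=1
t14.Δ0 w0=0 clk=0 w4=0 w1=1 w3=1 w8=0 w7=1 w6=1 w5=0 w9=0 w2=1
t14.Δ1 w0=0 clk=1 w4=0 w1=1 w3=1 w8=0 w7=1 w6=1 w5=0 w9=0 w2=1
t14.Δ2 w0=0 clk=1 w4=0 w1=1 w3=1 w8=0 w7=1 w6=1 w5=1 w9=0 w2=1
t14.Δ3 w0=0 clk=1 w4=0 w1=1 w3=1 w8=1 w7=1 w6=1 w5=1 w9=0 w2=1
t14.Δ4 w0=0 clk=1 w4=0 w1=0 w3=1 w8=1 w7=1 w6=1 w5=1 w9=0 w2=1
t14.Δ5 w0=0 clk=1 w4=0 w1=0 w3=1 w8=1 w7=1 w6=0 w5=1 w9=0 w2=1
t15.Δ0 w0=0 clk=1 w4=0 w1=0 w3=1 w8=1 w7=1 w6=0 w5=1 w9=0 w2=1
t15.Δ1 w0=0 clk=0 w4=0 w1=0 w3=1 w8=1 w7=1 w6=0 w5=1 w9=0 w2=1

5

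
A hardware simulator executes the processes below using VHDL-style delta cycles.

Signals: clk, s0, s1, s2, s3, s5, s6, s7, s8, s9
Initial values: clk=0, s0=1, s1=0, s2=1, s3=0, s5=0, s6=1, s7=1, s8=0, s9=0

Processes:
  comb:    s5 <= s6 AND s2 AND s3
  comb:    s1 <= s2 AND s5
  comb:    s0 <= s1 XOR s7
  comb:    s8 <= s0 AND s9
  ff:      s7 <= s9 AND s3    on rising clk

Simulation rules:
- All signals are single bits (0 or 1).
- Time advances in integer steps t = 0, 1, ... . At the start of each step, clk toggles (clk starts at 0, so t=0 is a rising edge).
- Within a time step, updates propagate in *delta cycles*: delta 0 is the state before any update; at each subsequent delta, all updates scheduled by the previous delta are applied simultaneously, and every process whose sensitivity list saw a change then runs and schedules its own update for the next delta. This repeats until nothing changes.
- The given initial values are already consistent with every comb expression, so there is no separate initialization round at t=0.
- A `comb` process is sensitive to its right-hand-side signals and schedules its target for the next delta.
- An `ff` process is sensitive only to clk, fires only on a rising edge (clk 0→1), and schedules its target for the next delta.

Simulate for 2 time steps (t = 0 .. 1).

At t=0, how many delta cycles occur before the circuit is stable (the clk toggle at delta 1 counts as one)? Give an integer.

[bits: s9,s8,s6,s3,s5,s1,s2,clk,s0,s7]
t=0: Δ0=0010001011 Δ1=0010001111 Δ2=0010001110 Δ3=0010001100 | 3Δ
t=1: Δ0=0010001100 Δ1=0010001000 | 1Δ

3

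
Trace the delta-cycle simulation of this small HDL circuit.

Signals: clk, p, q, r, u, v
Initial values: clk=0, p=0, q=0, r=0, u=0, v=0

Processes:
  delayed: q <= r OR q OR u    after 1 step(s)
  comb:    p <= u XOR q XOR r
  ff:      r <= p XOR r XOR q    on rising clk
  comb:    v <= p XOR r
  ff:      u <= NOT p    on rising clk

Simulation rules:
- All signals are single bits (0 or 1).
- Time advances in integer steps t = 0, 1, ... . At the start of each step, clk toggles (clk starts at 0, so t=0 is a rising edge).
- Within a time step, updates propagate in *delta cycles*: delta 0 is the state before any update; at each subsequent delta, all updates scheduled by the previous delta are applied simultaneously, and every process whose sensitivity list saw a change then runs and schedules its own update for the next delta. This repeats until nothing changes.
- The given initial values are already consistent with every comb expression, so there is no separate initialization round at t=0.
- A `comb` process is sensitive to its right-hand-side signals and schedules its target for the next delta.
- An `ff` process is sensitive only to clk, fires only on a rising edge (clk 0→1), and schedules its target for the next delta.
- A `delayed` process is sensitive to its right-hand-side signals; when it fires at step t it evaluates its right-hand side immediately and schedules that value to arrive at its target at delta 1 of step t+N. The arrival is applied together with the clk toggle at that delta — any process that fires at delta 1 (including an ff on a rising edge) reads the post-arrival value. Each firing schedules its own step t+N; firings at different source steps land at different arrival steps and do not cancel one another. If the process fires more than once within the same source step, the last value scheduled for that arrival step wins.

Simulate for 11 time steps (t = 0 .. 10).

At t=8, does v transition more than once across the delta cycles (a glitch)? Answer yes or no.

yes

t=0 Δ0: r=0 v=0 clk=0 q=0 p=0 u=0
  Δ1: clk:0→1
  Δ2: u:0→1
  Δ3: p:0→1
  Δ4: v:0→1
  (4Δ to stable)
t=1 Δ0: r=0 v=1 clk=1 q=0 p=1 u=1
  Δ1: clk:1→0, q:0→1
  Δ2: p:1→0
  Δ3: v:1→0
  (3Δ to stable)
t=2 Δ0: r=0 v=0 clk=0 q=1 p=0 u=1
  Δ1: clk:0→1
  Δ2: r:0→1
  Δ3: v:0→1, p:0→1
  Δ4: v:1→0
  (4Δ to stable)
t=3 Δ0: r=1 v=0 clk=1 q=1 p=1 u=1
  Δ1: clk:1→0
  (1Δ to stable)
t=4 Δ0: r=1 v=0 clk=0 q=1 p=1 u=1
  Δ1: clk:0→1
  Δ2: u:1→0
  Δ3: p:1→0
  Δ4: v:0→1
  (4Δ to stable)
t=5 Δ0: r=1 v=1 clk=1 q=1 p=0 u=0
  Δ1: clk:1→0
  (1Δ to stable)
t=6 Δ0: r=1 v=1 clk=0 q=1 p=0 u=0
  Δ1: clk:0→1
  Δ2: r:1→0, u:0→1
  Δ3: v:1→0
  (3Δ to stable)
t=7 Δ0: r=0 v=0 clk=1 q=1 p=0 u=1
  Δ1: clk:1→0
  (1Δ to stable)
t=8 Δ0: r=0 v=0 clk=0 q=1 p=0 u=1
  Δ1: clk:0→1
  Δ2: r:0→1
  Δ3: v:0→1, p:0→1
  Δ4: v:1→0
  (4Δ to stable)
t=9 Δ0: r=1 v=0 clk=1 q=1 p=1 u=1
  Δ1: clk:1→0
  (1Δ to stable)
t=10 Δ0: r=1 v=0 clk=0 q=1 p=1 u=1
  Δ1: clk:0→1
  Δ2: u:1→0
  Δ3: p:1→0
  Δ4: v:0→1
  (4Δ to stable)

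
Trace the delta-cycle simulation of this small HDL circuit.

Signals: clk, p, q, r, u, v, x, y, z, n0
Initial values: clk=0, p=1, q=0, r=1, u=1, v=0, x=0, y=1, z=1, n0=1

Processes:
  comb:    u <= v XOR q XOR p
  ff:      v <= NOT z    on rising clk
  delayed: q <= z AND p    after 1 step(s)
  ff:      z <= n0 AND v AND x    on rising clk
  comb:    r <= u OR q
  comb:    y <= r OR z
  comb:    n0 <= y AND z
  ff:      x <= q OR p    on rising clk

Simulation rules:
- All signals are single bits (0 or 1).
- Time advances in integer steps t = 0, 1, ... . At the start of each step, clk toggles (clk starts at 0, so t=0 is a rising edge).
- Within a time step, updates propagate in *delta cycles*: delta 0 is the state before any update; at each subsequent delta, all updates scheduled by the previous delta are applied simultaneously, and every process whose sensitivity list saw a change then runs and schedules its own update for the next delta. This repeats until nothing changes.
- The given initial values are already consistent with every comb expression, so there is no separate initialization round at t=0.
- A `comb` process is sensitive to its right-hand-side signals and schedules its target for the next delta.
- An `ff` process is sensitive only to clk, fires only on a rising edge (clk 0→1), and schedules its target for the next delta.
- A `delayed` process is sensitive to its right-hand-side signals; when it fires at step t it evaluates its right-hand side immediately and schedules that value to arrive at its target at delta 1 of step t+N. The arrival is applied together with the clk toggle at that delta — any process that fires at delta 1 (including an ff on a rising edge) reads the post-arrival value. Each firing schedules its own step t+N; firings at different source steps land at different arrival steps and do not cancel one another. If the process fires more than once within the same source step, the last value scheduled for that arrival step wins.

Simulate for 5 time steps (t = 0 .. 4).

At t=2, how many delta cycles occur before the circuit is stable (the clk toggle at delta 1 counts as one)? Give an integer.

5

t0.Δ0 u=1 p=1 x=0 n0=1 v=0 q=0 z=1 y=1 r=1 clk=0
t0.Δ1 u=1 p=1 x=0 n0=1 v=0 q=0 z=1 y=1 r=1 clk=1
t0.Δ2 u=1 p=1 x=1 n0=1 v=0 q=0 z=0 y=1 r=1 clk=1
t0.Δ3 u=1 p=1 x=1 n0=0 v=0 q=0 z=0 y=1 r=1 clk=1
t1.Δ0 u=1 p=1 x=1 n0=0 v=0 q=0 z=0 y=1 r=1 clk=1
t1.Δ1 u=1 p=1 x=1 n0=0 v=0 q=0 z=0 y=1 r=1 clk=0
t2.Δ0 u=1 p=1 x=1 n0=0 v=0 q=0 z=0 y=1 r=1 clk=0
t2.Δ1 u=1 p=1 x=1 n0=0 v=0 q=0 z=0 y=1 r=1 clk=1
t2.Δ2 u=1 p=1 x=1 n0=0 v=1 q=0 z=0 y=1 r=1 clk=1
t2.Δ3 u=0 p=1 x=1 n0=0 v=1 q=0 z=0 y=1 r=1 clk=1
t2.Δ4 u=0 p=1 x=1 n0=0 v=1 q=0 z=0 y=1 r=0 clk=1
t2.Δ5 u=0 p=1 x=1 n0=0 v=1 q=0 z=0 y=0 r=0 clk=1
t3.Δ0 u=0 p=1 x=1 n0=0 v=1 q=0 z=0 y=0 r=0 clk=1
t3.Δ1 u=0 p=1 x=1 n0=0 v=1 q=0 z=0 y=0 r=0 clk=0
t4.Δ0 u=0 p=1 x=1 n0=0 v=1 q=0 z=0 y=0 r=0 clk=0
t4.Δ1 u=0 p=1 x=1 n0=0 v=1 q=0 z=0 y=0 r=0 clk=1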